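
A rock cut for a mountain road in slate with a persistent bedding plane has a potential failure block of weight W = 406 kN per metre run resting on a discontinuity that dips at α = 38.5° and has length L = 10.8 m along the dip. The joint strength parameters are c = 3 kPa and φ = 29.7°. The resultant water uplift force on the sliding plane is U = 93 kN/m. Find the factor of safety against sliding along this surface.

FS = 0.64

Resolving the block weight along and normal to the plane and applying the Mohr–Coulomb strength on the joint:
N' = W cosα − U = 406·cos38.5° − 93 = 224.7 kN/m
Driving force T = W sinα = 406·sin38.5° = 252.7 kN/m
Resisting force R = c·L + N'·tanφ = 3·10.8 + 224.7·tan29.7° = 32.4 + 128.2 = 160.6 kN/m
FS = R / T = 160.6 / 252.7 = 0.635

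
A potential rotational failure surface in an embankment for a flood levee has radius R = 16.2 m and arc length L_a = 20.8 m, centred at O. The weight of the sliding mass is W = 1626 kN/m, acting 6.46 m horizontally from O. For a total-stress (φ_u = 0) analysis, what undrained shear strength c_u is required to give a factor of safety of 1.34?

c_u = 41.8 kPa

FS = c_u·L_a·R / (W·d), so c_u = FS·W·d / (L_a·R).
c_u = 1.34·1626·6.46 / (20.80·16.2) = 14075.3 / 336.96 = 41.77 kPa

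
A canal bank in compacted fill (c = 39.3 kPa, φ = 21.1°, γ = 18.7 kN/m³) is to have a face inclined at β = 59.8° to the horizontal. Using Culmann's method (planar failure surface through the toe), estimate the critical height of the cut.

Culmann's analysis gives the critical failure plane at α_cr = (β + φ)/2 = (59.8 + 21.1)/2 = 40.5°, and the critical height
H_c = (4c/γ) · sinβ cosφ / [1 − cos(β − φ)]
    = (4·39.3/18.7) · sin59.8°·cos21.1° / [1 − cos(38.7°)]
    = 8.406 · 0.8643·0.9330 / [1 − 0.7804]
    = 8.406 · 0.8063 / 0.2196
    = 30.87 m

H_c = 30.87 m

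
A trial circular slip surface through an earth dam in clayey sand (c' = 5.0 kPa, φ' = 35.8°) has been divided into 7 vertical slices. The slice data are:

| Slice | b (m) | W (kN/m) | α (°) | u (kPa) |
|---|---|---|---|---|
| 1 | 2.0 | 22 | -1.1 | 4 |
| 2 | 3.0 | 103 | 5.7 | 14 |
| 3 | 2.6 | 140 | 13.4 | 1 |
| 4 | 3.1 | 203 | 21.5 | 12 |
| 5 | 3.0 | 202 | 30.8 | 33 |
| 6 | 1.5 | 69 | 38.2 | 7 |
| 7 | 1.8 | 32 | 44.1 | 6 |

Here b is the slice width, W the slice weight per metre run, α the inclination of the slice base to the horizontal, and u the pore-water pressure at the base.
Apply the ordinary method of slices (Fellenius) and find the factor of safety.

Ordinary method of slices: FS = Σ[c'·Δl_i + (W_i cosα_i − u_i·Δl_i)·tanφ'] / Σ W_i sinα_i, with Δl_i = b_i / cosα_i.
Slice 1: Δl = 2.0/cos(-1.1°) = 2.000 m; N'_1 = 22·cos(-1.1°) − 4·2.000 = 14.0; c'Δl = 10.00; W sinα = -0.4
Slice 2: Δl = 3.0/cos5.7° = 3.015 m; N'_2 = 103·cos5.7° − 14·3.015 = 60.3; c'Δl = 15.07; W sinα = 10.2
Slice 3: Δl = 2.6/cos13.4° = 2.673 m; N'_3 = 140·cos13.4° − 1·2.673 = 133.5; c'Δl = 13.36; W sinα = 32.4
Slice 4: Δl = 3.1/cos21.5° = 3.332 m; N'_4 = 203·cos21.5° − 12·3.332 = 148.9; c'Δl = 16.66; W sinα = 74.4
Slice 5: Δl = 3.0/cos30.8° = 3.493 m; N'_5 = 202·cos30.8° − 33·3.493 = 58.3; c'Δl = 17.46; W sinα = 103.4
Slice 6: Δl = 1.5/cos38.2° = 1.909 m; N'_6 = 69·cos38.2° − 7·1.909 = 40.9; c'Δl = 9.54; W sinα = 42.7
Slice 7: Δl = 1.8/cos44.1° = 2.507 m; N'_7 = 32·cos44.1° − 6·2.507 = 7.9; c'Δl = 12.53; W sinα = 22.3
Σc'Δl = 94.6 kN/m; ΣN' = 463.7 kN/m; ΣW sinα = 285.0 kN/m
Resisting = 94.6 + 463.7·tan35.8° = 94.6 + 334.5 = 429.1 kN/m
FS = 429.1 / 285.0 = 1.505

FS = 1.51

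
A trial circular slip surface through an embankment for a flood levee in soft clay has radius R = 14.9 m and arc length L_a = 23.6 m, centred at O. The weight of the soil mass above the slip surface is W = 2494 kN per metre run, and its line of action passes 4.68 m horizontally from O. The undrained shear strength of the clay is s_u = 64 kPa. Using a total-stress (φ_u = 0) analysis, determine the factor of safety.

Taking moments about the centre O, the resisting moment is provided by the undrained shear strength acting along the arc:
M_R = s_u·L_a·R = 64·23.60·14.9 = 22505.0 kN·m/m
M_D = W·d = 2494·4.68 = 11671.9 kN·m/m
FS = M_R / M_D = 22505.0 / 11671.9 = 1.928

FS = 1.93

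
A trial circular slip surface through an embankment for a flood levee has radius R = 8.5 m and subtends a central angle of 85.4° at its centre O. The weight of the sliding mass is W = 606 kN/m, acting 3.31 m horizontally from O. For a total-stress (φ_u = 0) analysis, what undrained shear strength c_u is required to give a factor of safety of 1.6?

FS = c_u·L_a·R / (W·d), so c_u = FS·W·d / (L_a·R).
Arc length L_a = R·θ = 8.5·(85.4°·π/180) = 8.5·1.4905 = 12.67 m
c_u = 1.6·606·3.31 / (12.67·8.5) = 3209.4 / 107.69 = 29.80 kPa

c_u = 29.8 kPa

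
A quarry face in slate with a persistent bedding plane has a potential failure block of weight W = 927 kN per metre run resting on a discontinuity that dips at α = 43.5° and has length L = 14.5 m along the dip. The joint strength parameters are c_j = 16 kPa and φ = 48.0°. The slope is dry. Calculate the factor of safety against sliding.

Resolving the block weight along and normal to the plane and applying the Mohr–Coulomb strength on the joint:
N' = W cosα = 927·cos43.5° = 672.4 kN/m
Driving force T = W sinα = 927·sin43.5° = 638.1 kN/m
Resisting force R = c_j·L + N'·tanφ = 16·14.5 + 672.4·tan48.0° = 232.0 + 746.8 = 978.8 kN/m
FS = R / T = 978.8 / 638.1 = 1.534

FS = 1.53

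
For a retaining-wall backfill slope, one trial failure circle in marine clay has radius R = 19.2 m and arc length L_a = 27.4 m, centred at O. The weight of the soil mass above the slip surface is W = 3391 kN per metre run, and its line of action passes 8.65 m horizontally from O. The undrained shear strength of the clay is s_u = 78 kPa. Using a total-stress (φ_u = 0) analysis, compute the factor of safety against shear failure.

Taking moments about the centre O, the resisting moment is provided by the undrained shear strength acting along the arc:
M_R = s_u·L_a·R = 78·27.40·19.2 = 41034.2 kN·m/m
M_D = W·d = 3391·8.65 = 29332.2 kN·m/m
FS = M_R / M_D = 41034.2 / 29332.2 = 1.399

FS = 1.40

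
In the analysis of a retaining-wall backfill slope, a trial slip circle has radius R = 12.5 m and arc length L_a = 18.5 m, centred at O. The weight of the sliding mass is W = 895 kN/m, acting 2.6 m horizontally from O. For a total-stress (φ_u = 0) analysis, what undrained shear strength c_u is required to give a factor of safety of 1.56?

FS = c_u·L_a·R / (W·d), so c_u = FS·W·d / (L_a·R).
c_u = 1.56·895·2.6 / (18.50·12.5) = 3630.1 / 231.25 = 15.70 kPa

c_u = 15.7 kPa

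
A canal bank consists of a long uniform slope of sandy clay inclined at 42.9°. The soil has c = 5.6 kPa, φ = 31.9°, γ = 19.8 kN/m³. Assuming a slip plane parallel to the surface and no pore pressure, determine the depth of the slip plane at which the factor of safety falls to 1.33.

z = 0.86 m

Setting FS = 1.33 in FS = [c + γz cos²β tanφ] / [γz sinβ cosβ] and solving for z:
z = c / [γ cosβ (FS·sinβ − cosβ·tanφ)]
  = 5.6 / [19.8·cos42.9°·(1.33·sin42.9° − cos42.9°·tan31.9°)]
  = 5.6 / [19.8·0.7325·(1.33·0.6807 − 0.7325·0.6224)]
  = 5.6 / 6.5181 = 0.859 m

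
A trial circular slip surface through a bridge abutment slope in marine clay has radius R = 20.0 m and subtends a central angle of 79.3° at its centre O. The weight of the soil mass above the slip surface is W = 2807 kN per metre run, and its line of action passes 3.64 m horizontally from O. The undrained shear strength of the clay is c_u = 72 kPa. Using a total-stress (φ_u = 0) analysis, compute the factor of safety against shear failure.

FS = 3.90

Taking moments about the centre O, the resisting moment is provided by the undrained shear strength acting along the arc:
Arc length L_a = R·θ = 20.0·(79.3°·π/180) = 20.0·1.3840 = 27.68 m
M_R = c_u·L_a·R = 72·27.68·20.0 = 39860.5 kN·m/m
M_D = W·d = 2807·3.64 = 10217.5 kN·m/m
FS = M_R / M_D = 39860.5 / 10217.5 = 3.901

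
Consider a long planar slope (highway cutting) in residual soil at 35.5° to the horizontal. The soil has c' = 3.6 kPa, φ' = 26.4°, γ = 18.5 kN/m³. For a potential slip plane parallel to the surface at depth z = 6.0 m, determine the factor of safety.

For an infinite slope with a slip plane parallel to the surface (no pore pressure): FS = [c' + γz cos²β tanφ'] / [γz sinβ cosβ].
γz = 18.5·6.0 = 111.00 kN/m²
Numerator = 3.6 + 111.00·cos²35.5°·tan26.4° = 3.6 + 111.00·0.6628·0.4964 = 40.120 kPa
Denominator = 111.00·sin35.5°·cos35.5° = 111.00·0.5807·0.8141 = 52.476 kPa
FS = 40.120 / 52.476 = 0.765

FS = 0.76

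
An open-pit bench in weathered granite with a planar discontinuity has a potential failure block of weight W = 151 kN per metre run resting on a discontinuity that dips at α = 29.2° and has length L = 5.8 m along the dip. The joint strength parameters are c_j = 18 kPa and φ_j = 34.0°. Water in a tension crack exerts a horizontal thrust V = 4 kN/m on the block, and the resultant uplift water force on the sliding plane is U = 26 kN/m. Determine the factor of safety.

FS = 2.26

Resolving the block weight along and normal to the plane and applying the Mohr–Coulomb strength on the joint:
N' = W cosα − U − V sinα = 151·cos29.2° − 26 − 4·sin29.2° = 103.9 kN/m
Driving force T = W sinα + V cosα = 151·sin29.2° + 4·cos29.2° = 77.2 kN/m
Resisting force R = c_j·L + N'·tanφ_j = 18·5.8 + 103.9·tan34.0° = 104.4 + 70.1 = 174.5 kN/m
FS = R / T = 174.5 / 77.2 = 2.261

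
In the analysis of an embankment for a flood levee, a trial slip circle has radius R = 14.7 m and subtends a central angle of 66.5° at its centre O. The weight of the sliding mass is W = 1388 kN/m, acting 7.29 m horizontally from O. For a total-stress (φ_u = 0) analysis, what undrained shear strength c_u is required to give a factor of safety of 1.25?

c_u = 50.4 kPa

FS = c_u·L_a·R / (W·d), so c_u = FS·W·d / (L_a·R).
Arc length L_a = R·θ = 14.7·(66.5°·π/180) = 14.7·1.1606 = 17.06 m
c_u = 1.25·1388·7.29 / (17.06·14.7) = 12648.1 / 250.80 = 50.43 kPa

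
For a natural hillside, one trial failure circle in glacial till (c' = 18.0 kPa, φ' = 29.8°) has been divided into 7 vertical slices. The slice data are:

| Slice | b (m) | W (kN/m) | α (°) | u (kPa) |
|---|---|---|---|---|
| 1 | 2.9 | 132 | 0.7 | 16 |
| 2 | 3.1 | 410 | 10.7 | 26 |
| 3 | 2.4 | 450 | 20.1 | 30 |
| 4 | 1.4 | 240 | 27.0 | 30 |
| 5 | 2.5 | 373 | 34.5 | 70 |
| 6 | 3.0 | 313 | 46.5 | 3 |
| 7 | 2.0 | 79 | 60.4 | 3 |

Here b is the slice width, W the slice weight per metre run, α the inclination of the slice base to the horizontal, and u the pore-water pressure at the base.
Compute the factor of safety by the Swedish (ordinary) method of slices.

Ordinary method of slices: FS = Σ[c'·Δl_i + (W_i cosα_i − u_i·Δl_i)·tanφ'] / Σ W_i sinα_i, with Δl_i = b_i / cosα_i.
Slice 1: Δl = 2.9/cos0.7° = 2.900 m; N'_1 = 132·cos0.7° − 16·2.900 = 85.6; c'Δl = 52.20; W sinα = 1.6
Slice 2: Δl = 3.1/cos10.7° = 3.155 m; N'_2 = 410·cos10.7° − 26·3.155 = 320.8; c'Δl = 56.79; W sinα = 76.1
Slice 3: Δl = 2.4/cos20.1° = 2.556 m; N'_3 = 450·cos20.1° − 30·2.556 = 345.9; c'Δl = 46.00; W sinα = 154.6
Slice 4: Δl = 1.4/cos27.0° = 1.571 m; N'_4 = 240·cos27.0° − 30·1.571 = 166.7; c'Δl = 28.28; W sinα = 109.0
Slice 5: Δl = 2.5/cos34.5° = 3.034 m; N'_5 = 373·cos34.5° − 70·3.034 = 95.1; c'Δl = 54.60; W sinα = 211.3
Slice 6: Δl = 3.0/cos46.5° = 4.358 m; N'_6 = 313·cos46.5° − 3·4.358 = 202.4; c'Δl = 78.45; W sinα = 227.0
Slice 7: Δl = 2.0/cos60.4° = 4.049 m; N'_7 = 79·cos60.4° − 3·4.049 = 26.9; c'Δl = 72.88; W sinα = 68.7
Σc'Δl = 389.2 kN/m; ΣN' = 1243.4 kN/m; ΣW sinα = 848.3 kN/m
Resisting = 389.2 + 1243.4·tan29.8° = 389.2 + 712.1 = 1101.3 kN/m
FS = 1101.3 / 848.3 = 1.298

FS = 1.30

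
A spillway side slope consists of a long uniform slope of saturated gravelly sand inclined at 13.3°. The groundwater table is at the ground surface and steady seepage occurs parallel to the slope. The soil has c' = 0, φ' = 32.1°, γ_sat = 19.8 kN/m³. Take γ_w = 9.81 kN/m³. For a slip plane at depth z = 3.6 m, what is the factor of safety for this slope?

With seepage parallel to the slope and the water table at the surface, the effective normal stress on the slip plane uses the buoyant unit weight γ' = γ_sat − γ_w while the driving shear stress uses γ_sat:
FS = [c' + γ' z cos²β tanφ'] / [γ_sat z sinβ cosβ]
(For c' = 0 this reduces to FS = (γ'/γ_sat)·tanφ'/tanβ.)
γ' = 19.8 − 9.81 = 9.99 kN/m³
Numerator = 0.0 + 9.99·3.6·cos²13.3°·tan32.1° = 0.0 + 9.99·3.6·0.9471·0.6273 = 21.366 kPa
Denominator = 19.8·3.6·sin13.3°·cos13.3° = 19.8·3.6·0.2300·0.9732 = 15.958 kPa
FS = 21.366 / 15.958 = 1.339

FS = 1.34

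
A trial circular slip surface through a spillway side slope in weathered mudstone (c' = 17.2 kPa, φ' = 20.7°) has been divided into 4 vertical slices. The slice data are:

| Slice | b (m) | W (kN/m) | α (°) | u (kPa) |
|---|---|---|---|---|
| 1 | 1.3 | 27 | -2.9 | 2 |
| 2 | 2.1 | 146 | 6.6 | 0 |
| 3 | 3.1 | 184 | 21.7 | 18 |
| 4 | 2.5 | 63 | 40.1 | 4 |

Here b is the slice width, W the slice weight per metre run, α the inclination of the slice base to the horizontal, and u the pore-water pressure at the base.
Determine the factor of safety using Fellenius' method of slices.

Ordinary method of slices: FS = Σ[c'·Δl_i + (W_i cosα_i − u_i·Δl_i)·tanφ'] / Σ W_i sinα_i, with Δl_i = b_i / cosα_i.
Slice 1: Δl = 1.3/cos(-2.9°) = 1.302 m; N'_1 = 27·cos(-2.9°) − 2·1.302 = 24.4; c'Δl = 22.39; W sinα = -1.4
Slice 2: Δl = 2.1/cos6.6° = 2.114 m; N'_2 = 146·cos6.6° − 0·2.114 = 145.0; c'Δl = 36.36; W sinα = 16.8
Slice 3: Δl = 3.1/cos21.7° = 3.336 m; N'_3 = 184·cos21.7° − 18·3.336 = 110.9; c'Δl = 57.39; W sinα = 68.0
Slice 4: Δl = 2.5/cos40.1° = 3.268 m; N'_4 = 63·cos40.1° − 4·3.268 = 35.1; c'Δl = 56.21; W sinα = 40.6
Σc'Δl = 172.4 kN/m; ΣN' = 315.4 kN/m; ΣW sinα = 124.0 kN/m
Resisting = 172.4 + 315.4·tan20.7° = 172.4 + 119.2 = 291.5 kN/m
FS = 291.5 / 124.0 = 2.351

FS = 2.35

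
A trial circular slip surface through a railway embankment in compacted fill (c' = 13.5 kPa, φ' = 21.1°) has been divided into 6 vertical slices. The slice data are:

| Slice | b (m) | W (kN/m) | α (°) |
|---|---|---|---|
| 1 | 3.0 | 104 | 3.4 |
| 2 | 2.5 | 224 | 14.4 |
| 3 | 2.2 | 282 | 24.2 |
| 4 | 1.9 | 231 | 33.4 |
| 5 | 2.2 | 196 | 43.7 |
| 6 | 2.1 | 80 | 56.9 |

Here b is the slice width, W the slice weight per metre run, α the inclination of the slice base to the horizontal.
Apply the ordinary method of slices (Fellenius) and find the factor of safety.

FS = 1.18

Ordinary method of slices: FS = Σ[c'·Δl_i + (W_i cosα_i)·tanφ'] / Σ W_i sinα_i, with Δl_i = b_i / cosα_i.
Slice 1: Δl = 3.0/cos3.4° = 3.005 m; N'_1 = 104·cos3.4° = 103.8; c'Δl = 40.57; W sinα = 6.2
Slice 2: Δl = 2.5/cos14.4° = 2.581 m; N'_2 = 224·cos14.4° = 217.0; c'Δl = 34.84; W sinα = 55.7
Slice 3: Δl = 2.2/cos24.2° = 2.412 m; N'_3 = 282·cos24.2° = 257.2; c'Δl = 32.56; W sinα = 115.6
Slice 4: Δl = 1.9/cos33.4° = 2.276 m; N'_4 = 231·cos33.4° = 192.8; c'Δl = 30.72; W sinα = 127.2
Slice 5: Δl = 2.2/cos43.7° = 3.043 m; N'_5 = 196·cos43.7° = 141.7; c'Δl = 41.08; W sinα = 135.4
Slice 6: Δl = 2.1/cos56.9° = 3.845 m; N'_6 = 80·cos56.9° = 43.7; c'Δl = 51.91; W sinα = 67.0
Σc'Δl = 231.7 kN/m; ΣN' = 956.2 kN/m; ΣW sinα = 507.1 kN/m
Resisting = 231.7 + 956.2·tan21.1° = 231.7 + 369.0 = 600.7 kN/m
FS = 600.7 / 507.1 = 1.185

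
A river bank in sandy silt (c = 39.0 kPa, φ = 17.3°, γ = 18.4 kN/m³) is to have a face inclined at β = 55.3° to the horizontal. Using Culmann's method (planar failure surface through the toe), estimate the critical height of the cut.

H_c = 31.39 m

Culmann's analysis gives the critical failure plane at α_cr = (β + φ)/2 = (55.3 + 17.3)/2 = 36.3°, and the critical height
H_c = (4c/γ) · sinβ cosφ / [1 − cos(β − φ)]
    = (4·39.0/18.4) · sin55.3°·cos17.3° / [1 − cos(38.0°)]
    = 8.478 · 0.8221·0.9548 / [1 − 0.7880]
    = 8.478 · 0.7850 / 0.2120
    = 31.39 m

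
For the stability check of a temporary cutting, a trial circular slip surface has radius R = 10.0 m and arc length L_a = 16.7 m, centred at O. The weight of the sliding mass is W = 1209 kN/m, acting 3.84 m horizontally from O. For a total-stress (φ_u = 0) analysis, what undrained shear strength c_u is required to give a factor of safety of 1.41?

c_u = 39.2 kPa

FS = c_u·L_a·R / (W·d), so c_u = FS·W·d / (L_a·R).
c_u = 1.41·1209·3.84 / (16.70·10.0) = 6546.0 / 167.00 = 39.20 kPa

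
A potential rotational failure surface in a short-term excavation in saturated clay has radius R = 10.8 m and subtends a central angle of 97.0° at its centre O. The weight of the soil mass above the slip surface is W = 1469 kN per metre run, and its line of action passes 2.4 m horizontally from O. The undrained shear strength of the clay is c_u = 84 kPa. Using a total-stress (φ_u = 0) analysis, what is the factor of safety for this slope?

Taking moments about the centre O, the resisting moment is provided by the undrained shear strength acting along the arc:
Arc length L_a = R·θ = 10.8·(97.0°·π/180) = 10.8·1.6930 = 18.28 m
M_R = c_u·L_a·R = 84·18.28·10.8 = 16587.3 kN·m/m
M_D = W·d = 1469·2.4 = 3525.6 kN·m/m
FS = M_R / M_D = 16587.3 / 3525.6 = 4.705

FS = 4.70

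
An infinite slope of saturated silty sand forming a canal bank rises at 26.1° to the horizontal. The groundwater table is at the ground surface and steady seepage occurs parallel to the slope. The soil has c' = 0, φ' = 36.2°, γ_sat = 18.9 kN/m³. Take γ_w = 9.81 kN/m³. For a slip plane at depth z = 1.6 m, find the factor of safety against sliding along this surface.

With seepage parallel to the slope and the water table at the surface, the effective normal stress on the slip plane uses the buoyant unit weight γ' = γ_sat − γ_w while the driving shear stress uses γ_sat:
FS = [c' + γ' z cos²β tanφ'] / [γ_sat z sinβ cosβ]
(For c' = 0 this reduces to FS = (γ'/γ_sat)·tanφ'/tanβ.)
γ' = 18.9 − 9.81 = 9.09 kN/m³
Numerator = 0.0 + 9.09·1.6·cos²26.1°·tan36.2° = 0.0 + 9.09·1.6·0.8065·0.7319 = 8.584 kPa
Denominator = 18.9·1.6·sin26.1°·cos26.1° = 18.9·1.6·0.4399·0.8980 = 11.947 kPa
FS = 8.584 / 11.947 = 0.719

FS = 0.72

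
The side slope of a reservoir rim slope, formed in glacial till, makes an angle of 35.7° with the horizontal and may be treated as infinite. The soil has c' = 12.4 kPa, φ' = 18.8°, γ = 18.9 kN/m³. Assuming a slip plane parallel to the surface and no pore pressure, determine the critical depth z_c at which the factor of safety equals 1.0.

Setting FS = 1.00 in FS = [c' + γz cos²β tanφ'] / [γz sinβ cosβ] and solving for z:
z = c' / [γ cosβ (FS·sinβ − cosβ·tanφ')]
  = 12.4 / [18.9·cos35.7°·(1.00·sin35.7° − cos35.7°·tan18.8°)]
  = 12.4 / [18.9·0.8121·(1.00·0.5835 − 0.8121·0.3404)]
  = 12.4 / 4.7133 = 2.631 m

z_c = 2.63 m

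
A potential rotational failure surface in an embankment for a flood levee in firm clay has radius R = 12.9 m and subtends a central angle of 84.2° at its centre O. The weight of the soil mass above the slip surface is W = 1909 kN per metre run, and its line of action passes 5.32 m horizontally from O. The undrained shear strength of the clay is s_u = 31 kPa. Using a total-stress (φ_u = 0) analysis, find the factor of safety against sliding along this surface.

FS = 0.75

Taking moments about the centre O, the resisting moment is provided by the undrained shear strength acting along the arc:
Arc length L_a = R·θ = 12.9·(84.2°·π/180) = 12.9·1.4696 = 18.96 m
M_R = s_u·L_a·R = 31·18.96·12.9 = 7581.1 kN·m/m
M_D = W·d = 1909·5.32 = 10155.9 kN·m/m
FS = M_R / M_D = 7581.1 / 10155.9 = 0.746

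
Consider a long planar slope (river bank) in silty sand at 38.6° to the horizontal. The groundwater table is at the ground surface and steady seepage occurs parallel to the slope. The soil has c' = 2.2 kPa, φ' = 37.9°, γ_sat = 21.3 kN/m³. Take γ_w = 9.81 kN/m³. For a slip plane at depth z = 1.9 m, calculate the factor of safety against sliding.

FS = 0.64

With seepage parallel to the slope and the water table at the surface, the effective normal stress on the slip plane uses the buoyant unit weight γ' = γ_sat − γ_w while the driving shear stress uses γ_sat:
FS = [c' + γ' z cos²β tanφ'] / [γ_sat z sinβ cosβ]
γ' = 21.3 − 9.81 = 11.49 kN/m³
Numerator = 2.2 + 11.49·1.9·cos²38.6°·tan37.9° = 2.2 + 11.49·1.9·0.6108·0.7785 = 12.580 kPa
Denominator = 21.3·1.9·sin38.6°·cos38.6° = 21.3·1.9·0.6239·0.7815 = 19.732 kPa
FS = 12.580 / 19.732 = 0.638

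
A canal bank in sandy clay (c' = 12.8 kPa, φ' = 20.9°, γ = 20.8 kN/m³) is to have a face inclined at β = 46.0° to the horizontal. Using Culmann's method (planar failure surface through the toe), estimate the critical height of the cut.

Culmann's analysis gives the critical failure plane at α_cr = (β + φ')/2 = (46.0 + 20.9)/2 = 33.5°, and the critical height
H_c = (4c'/γ) · sinβ cosφ' / [1 − cos(β − φ')]
    = (4·12.8/20.8) · sin46.0°·cos20.9° / [1 − cos(25.1°)]
    = 2.462 · 0.7193·0.9342 / [1 − 0.9056]
    = 2.462 · 0.6720 / 0.0944
    = 17.52 m

H_c = 17.52 m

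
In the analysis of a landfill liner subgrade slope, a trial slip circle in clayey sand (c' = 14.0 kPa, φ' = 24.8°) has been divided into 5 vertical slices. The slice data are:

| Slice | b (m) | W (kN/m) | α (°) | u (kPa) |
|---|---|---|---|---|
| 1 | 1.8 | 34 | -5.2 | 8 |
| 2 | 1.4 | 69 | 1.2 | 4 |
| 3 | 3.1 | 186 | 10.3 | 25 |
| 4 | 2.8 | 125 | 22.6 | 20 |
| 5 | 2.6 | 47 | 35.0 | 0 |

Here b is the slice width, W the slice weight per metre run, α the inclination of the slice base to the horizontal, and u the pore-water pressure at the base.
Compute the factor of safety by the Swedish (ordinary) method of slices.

Ordinary method of slices: FS = Σ[c'·Δl_i + (W_i cosα_i − u_i·Δl_i)·tanφ'] / Σ W_i sinα_i, with Δl_i = b_i / cosα_i.
Slice 1: Δl = 1.8/cos(-5.2°) = 1.807 m; N'_1 = 34·cos(-5.2°) − 8·1.807 = 19.4; c'Δl = 25.30; W sinα = -3.1
Slice 2: Δl = 1.4/cos1.2° = 1.400 m; N'_2 = 69·cos1.2° − 4·1.400 = 63.4; c'Δl = 19.60; W sinα = 1.4
Slice 3: Δl = 3.1/cos10.3° = 3.151 m; N'_3 = 186·cos10.3° − 25·3.151 = 104.2; c'Δl = 44.11; W sinα = 33.3
Slice 4: Δl = 2.8/cos22.6° = 3.033 m; N'_4 = 125·cos22.6° − 20·3.033 = 54.7; c'Δl = 42.46; W sinα = 48.0
Slice 5: Δl = 2.6/cos35.0° = 3.174 m; N'_5 = 47·cos35.0° − 0·3.174 = 38.5; c'Δl = 44.44; W sinα = 27.0
Σc'Δl = 175.9 kN/m; ΣN' = 280.3 kN/m; ΣW sinα = 106.6 kN/m
Resisting = 175.9 + 280.3·tan24.8° = 175.9 + 129.5 = 305.4 kN/m
FS = 305.4 / 106.6 = 2.865

FS = 2.86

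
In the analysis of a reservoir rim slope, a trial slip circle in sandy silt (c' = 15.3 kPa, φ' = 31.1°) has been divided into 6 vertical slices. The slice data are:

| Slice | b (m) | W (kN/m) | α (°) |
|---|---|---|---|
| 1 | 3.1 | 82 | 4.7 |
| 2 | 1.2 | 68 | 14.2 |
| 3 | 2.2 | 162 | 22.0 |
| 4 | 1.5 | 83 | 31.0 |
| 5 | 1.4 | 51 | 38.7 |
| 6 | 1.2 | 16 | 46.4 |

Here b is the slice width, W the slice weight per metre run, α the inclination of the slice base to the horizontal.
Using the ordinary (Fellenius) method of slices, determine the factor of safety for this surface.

Ordinary method of slices: FS = Σ[c'·Δl_i + (W_i cosα_i)·tanφ'] / Σ W_i sinα_i, with Δl_i = b_i / cosα_i.
Slice 1: Δl = 3.1/cos4.7° = 3.110 m; N'_1 = 82·cos4.7° = 81.7; c'Δl = 47.59; W sinα = 6.7
Slice 2: Δl = 1.2/cos14.2° = 1.238 m; N'_2 = 68·cos14.2° = 65.9; c'Δl = 18.94; W sinα = 16.7
Slice 3: Δl = 2.2/cos22.0° = 2.373 m; N'_3 = 162·cos22.0° = 150.2; c'Δl = 36.30; W sinα = 60.7
Slice 4: Δl = 1.5/cos31.0° = 1.750 m; N'_4 = 83·cos31.0° = 71.1; c'Δl = 26.77; W sinα = 42.7
Slice 5: Δl = 1.4/cos38.7° = 1.794 m; N'_5 = 51·cos38.7° = 39.8; c'Δl = 27.45; W sinα = 31.9
Slice 6: Δl = 1.2/cos46.4° = 1.740 m; N'_6 = 16·cos46.4° = 11.0; c'Δl = 26.62; W sinα = 11.6
Σc'Δl = 183.7 kN/m; ΣN' = 419.8 kN/m; ΣW sinα = 170.3 kN/m
Resisting = 183.7 + 419.8·tan31.1° = 183.7 + 253.3 = 436.9 kN/m
FS = 436.9 / 170.3 = 2.566

FS = 2.57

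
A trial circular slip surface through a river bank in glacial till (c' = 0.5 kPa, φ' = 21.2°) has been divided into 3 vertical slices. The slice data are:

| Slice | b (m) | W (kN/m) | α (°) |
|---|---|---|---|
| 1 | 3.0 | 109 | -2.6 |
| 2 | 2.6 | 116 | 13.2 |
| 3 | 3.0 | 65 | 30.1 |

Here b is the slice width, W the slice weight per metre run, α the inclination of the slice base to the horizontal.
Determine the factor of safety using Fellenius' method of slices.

Ordinary method of slices: FS = Σ[c'·Δl_i + (W_i cosα_i)·tanφ'] / Σ W_i sinα_i, with Δl_i = b_i / cosα_i.
Slice 1: Δl = 3.0/cos(-2.6°) = 3.003 m; N'_1 = 109·cos(-2.6°) = 108.9; c'Δl = 1.50; W sinα = -4.9
Slice 2: Δl = 2.6/cos13.2° = 2.671 m; N'_2 = 116·cos13.2° = 112.9; c'Δl = 1.34; W sinα = 26.5
Slice 3: Δl = 3.0/cos30.1° = 3.468 m; N'_3 = 65·cos30.1° = 56.2; c'Δl = 1.73; W sinα = 32.6
Σc'Δl = 4.6 kN/m; ΣN' = 278.1 kN/m; ΣW sinα = 54.1 kN/m
Resisting = 4.6 + 278.1·tan21.2° = 4.6 + 107.9 = 112.4 kN/m
FS = 112.4 / 54.1 = 2.076

FS = 2.08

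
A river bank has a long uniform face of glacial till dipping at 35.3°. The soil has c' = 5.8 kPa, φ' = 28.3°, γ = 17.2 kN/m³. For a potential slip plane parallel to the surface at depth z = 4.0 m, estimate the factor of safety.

For an infinite slope with a slip plane parallel to the surface (no pore pressure): FS = [c' + γz cos²β tanφ'] / [γz sinβ cosβ].
γz = 17.2·4.0 = 68.80 kN/m²
Numerator = 5.8 + 68.80·cos²35.3°·tan28.3° = 5.8 + 68.80·0.6661·0.5384 = 30.475 kPa
Denominator = 68.80·sin35.3°·cos35.3° = 68.80·0.5779·0.8161 = 32.447 kPa
FS = 30.475 / 32.447 = 0.939

FS = 0.94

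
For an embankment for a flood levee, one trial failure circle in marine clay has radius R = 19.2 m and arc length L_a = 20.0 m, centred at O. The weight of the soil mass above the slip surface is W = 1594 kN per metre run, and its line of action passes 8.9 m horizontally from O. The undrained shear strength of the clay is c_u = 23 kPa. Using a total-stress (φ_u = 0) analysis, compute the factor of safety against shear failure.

Taking moments about the centre O, the resisting moment is provided by the undrained shear strength acting along the arc:
M_R = c_u·L_a·R = 23·20.00·19.2 = 8832.0 kN·m/m
M_D = W·d = 1594·8.9 = 14186.6 kN·m/m
FS = M_R / M_D = 8832.0 / 14186.6 = 0.623

FS = 0.62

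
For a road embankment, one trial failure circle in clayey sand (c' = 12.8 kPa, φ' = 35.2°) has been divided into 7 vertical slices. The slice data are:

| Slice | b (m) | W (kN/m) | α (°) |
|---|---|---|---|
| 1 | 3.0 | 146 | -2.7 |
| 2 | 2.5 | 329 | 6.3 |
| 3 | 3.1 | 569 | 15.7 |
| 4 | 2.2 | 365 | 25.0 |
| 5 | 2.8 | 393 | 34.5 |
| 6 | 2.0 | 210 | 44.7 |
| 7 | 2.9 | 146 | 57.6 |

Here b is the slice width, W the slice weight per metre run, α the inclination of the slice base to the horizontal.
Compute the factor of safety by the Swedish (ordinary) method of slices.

Ordinary method of slices: FS = Σ[c'·Δl_i + (W_i cosα_i)·tanφ'] / Σ W_i sinα_i, with Δl_i = b_i / cosα_i.
Slice 1: Δl = 3.0/cos(-2.7°) = 3.003 m; N'_1 = 146·cos(-2.7°) = 145.8; c'Δl = 38.44; W sinα = -6.9
Slice 2: Δl = 2.5/cos6.3° = 2.515 m; N'_2 = 329·cos6.3° = 327.0; c'Δl = 32.19; W sinα = 36.1
Slice 3: Δl = 3.1/cos15.7° = 3.220 m; N'_3 = 569·cos15.7° = 547.8; c'Δl = 41.22; W sinα = 154.0
Slice 4: Δl = 2.2/cos25.0° = 2.427 m; N'_4 = 365·cos25.0° = 330.8; c'Δl = 31.07; W sinα = 154.3
Slice 5: Δl = 2.8/cos34.5° = 3.398 m; N'_5 = 393·cos34.5° = 323.9; c'Δl = 43.49; W sinα = 222.6
Slice 6: Δl = 2.0/cos44.7° = 2.814 m; N'_6 = 210·cos44.7° = 149.3; c'Δl = 36.02; W sinα = 147.7
Slice 7: Δl = 2.9/cos57.6° = 5.412 m; N'_7 = 146·cos57.6° = 78.2; c'Δl = 69.28; W sinα = 123.3
Σc'Δl = 291.7 kN/m; ΣN' = 1902.8 kN/m; ΣW sinα = 831.0 kN/m
Resisting = 291.7 + 1902.8·tan35.2° = 291.7 + 1342.3 = 1634.0 kN/m
FS = 1634.0 / 831.0 = 1.966

FS = 1.97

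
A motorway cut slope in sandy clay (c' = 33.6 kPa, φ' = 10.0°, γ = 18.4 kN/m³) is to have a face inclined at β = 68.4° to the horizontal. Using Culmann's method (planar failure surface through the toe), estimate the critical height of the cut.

Culmann's analysis gives the critical failure plane at α_cr = (β + φ')/2 = (68.4 + 10.0)/2 = 39.2°, and the critical height
H_c = (4c'/γ) · sinβ cosφ' / [1 − cos(β − φ')]
    = (4·33.6/18.4) · sin68.4°·cos10.0° / [1 − cos(58.4°)]
    = 7.304 · 0.9298·0.9848 / [1 − 0.5240]
    = 7.304 · 0.9157 / 0.4760
    = 14.05 m

H_c = 14.05 m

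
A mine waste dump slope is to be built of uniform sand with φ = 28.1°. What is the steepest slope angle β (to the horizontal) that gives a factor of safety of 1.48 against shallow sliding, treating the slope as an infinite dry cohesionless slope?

For an infinite dry cohesionless slope FS = tanφ/tanβ, so tanβ = tanφ / FS.
tanβ = tan28.1° / 1.48 = 0.5340 / 1.48 = 0.3608
β = arctan(0.3608) = 19.84°

β = 19.8°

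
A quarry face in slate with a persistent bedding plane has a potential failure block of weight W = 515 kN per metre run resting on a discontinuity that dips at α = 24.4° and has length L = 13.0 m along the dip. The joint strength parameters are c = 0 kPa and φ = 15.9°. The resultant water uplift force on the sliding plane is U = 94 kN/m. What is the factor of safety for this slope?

Resolving the block weight along and normal to the plane and applying the Mohr–Coulomb strength on the joint:
N' = W cosα − U = 515·cos24.4° − 94 = 375.0 kN/m
Driving force T = W sinα = 515·sin24.4° = 212.7 kN/m
Resisting force R = c·L + N'·tanφ = 0·13.0 + 375.0·tan15.9° = 0.0 + 106.8 = 106.8 kN/m
FS = R / T = 106.8 / 212.7 = 0.502

FS = 0.50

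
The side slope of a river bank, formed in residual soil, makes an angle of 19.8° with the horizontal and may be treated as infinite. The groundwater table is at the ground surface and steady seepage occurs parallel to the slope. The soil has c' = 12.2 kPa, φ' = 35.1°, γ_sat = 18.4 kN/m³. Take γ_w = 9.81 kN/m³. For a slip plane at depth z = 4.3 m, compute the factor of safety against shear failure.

FS = 1.40

With seepage parallel to the slope and the water table at the surface, the effective normal stress on the slip plane uses the buoyant unit weight γ' = γ_sat − γ_w while the driving shear stress uses γ_sat:
FS = [c' + γ' z cos²β tanφ'] / [γ_sat z sinβ cosβ]
γ' = 18.4 − 9.81 = 8.59 kN/m³
Numerator = 12.2 + 8.59·4.3·cos²19.8°·tan35.1° = 12.2 + 8.59·4.3·0.8853·0.7028 = 35.181 kPa
Denominator = 18.4·4.3·sin19.8°·cos19.8° = 18.4·4.3·0.3387·0.9409 = 25.216 kPa
FS = 35.181 / 25.216 = 1.395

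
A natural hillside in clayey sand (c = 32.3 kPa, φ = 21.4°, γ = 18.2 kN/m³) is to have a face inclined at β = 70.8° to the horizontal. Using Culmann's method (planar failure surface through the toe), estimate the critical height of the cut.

Culmann's analysis gives the critical failure plane at α_cr = (β + φ)/2 = (70.8 + 21.4)/2 = 46.1°, and the critical height
H_c = (4c/γ) · sinβ cosφ / [1 − cos(β − φ)]
    = (4·32.3/18.2) · sin70.8°·cos21.4° / [1 − cos(49.4°)]
    = 7.099 · 0.9444·0.9311 / [1 − 0.6508]
    = 7.099 · 0.8793 / 0.3492
    = 17.87 m

H_c = 17.87 m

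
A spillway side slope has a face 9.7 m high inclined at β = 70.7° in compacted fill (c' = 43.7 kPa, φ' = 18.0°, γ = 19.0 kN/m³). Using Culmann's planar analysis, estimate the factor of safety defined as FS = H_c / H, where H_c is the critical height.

H_c = (4c'/γ) · sinβ cosφ' / [1 − cos(β − φ')]
    = (4·43.7/19.0) · sin70.7°·cos18.0° / [1 − cos52.7°]
    = 9.200 · 0.8976 / 0.3940 = 20.96 m
FS = H_c / H = 20.96 / 9.7 = 2.161

FS = 2.16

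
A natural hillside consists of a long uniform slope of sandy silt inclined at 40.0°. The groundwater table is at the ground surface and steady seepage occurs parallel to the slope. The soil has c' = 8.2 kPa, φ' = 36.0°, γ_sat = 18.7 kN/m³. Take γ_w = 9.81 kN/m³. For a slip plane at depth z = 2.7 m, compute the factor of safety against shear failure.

FS = 0.74

With seepage parallel to the slope and the water table at the surface, the effective normal stress on the slip plane uses the buoyant unit weight γ' = γ_sat − γ_w while the driving shear stress uses γ_sat:
FS = [c' + γ' z cos²β tanφ'] / [γ_sat z sinβ cosβ]
γ' = 18.7 − 9.81 = 8.89 kN/m³
Numerator = 8.2 + 8.89·2.7·cos²40.0°·tan36.0° = 8.2 + 8.89·2.7·0.5868·0.7265 = 18.434 kPa
Denominator = 18.7·2.7·sin40.0°·cos40.0° = 18.7·2.7·0.6428·0.7660 = 24.861 kPa
FS = 18.434 / 24.861 = 0.741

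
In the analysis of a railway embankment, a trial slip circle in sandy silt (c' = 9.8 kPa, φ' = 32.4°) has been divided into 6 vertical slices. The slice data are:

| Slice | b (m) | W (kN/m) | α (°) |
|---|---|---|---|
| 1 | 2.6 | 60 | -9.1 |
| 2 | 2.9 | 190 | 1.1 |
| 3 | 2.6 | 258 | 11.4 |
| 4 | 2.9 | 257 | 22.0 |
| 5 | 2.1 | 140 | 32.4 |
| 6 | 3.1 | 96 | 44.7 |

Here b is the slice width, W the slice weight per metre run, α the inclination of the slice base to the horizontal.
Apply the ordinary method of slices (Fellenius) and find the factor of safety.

Ordinary method of slices: FS = Σ[c'·Δl_i + (W_i cosα_i)·tanφ'] / Σ W_i sinα_i, with Δl_i = b_i / cosα_i.
Slice 1: Δl = 2.6/cos(-9.1°) = 2.633 m; N'_1 = 60·cos(-9.1°) = 59.2; c'Δl = 25.80; W sinα = -9.5
Slice 2: Δl = 2.9/cos1.1° = 2.901 m; N'_2 = 190·cos1.1° = 190.0; c'Δl = 28.43; W sinα = 3.6
Slice 3: Δl = 2.6/cos11.4° = 2.652 m; N'_3 = 258·cos11.4° = 252.9; c'Δl = 25.99; W sinα = 51.0
Slice 4: Δl = 2.9/cos22.0° = 3.128 m; N'_4 = 257·cos22.0° = 238.3; c'Δl = 30.65; W sinα = 96.3
Slice 5: Δl = 2.1/cos32.4° = 2.487 m; N'_5 = 140·cos32.4° = 118.2; c'Δl = 24.37; W sinα = 75.0
Slice 6: Δl = 3.1/cos44.7° = 4.361 m; N'_6 = 96·cos44.7° = 68.2; c'Δl = 42.74; W sinα = 67.5
Σc'Δl = 178.0 kN/m; ΣN' = 926.8 kN/m; ΣW sinα = 284.0 kN/m
Resisting = 178.0 + 926.8·tan32.4° = 178.0 + 588.2 = 766.2 kN/m
FS = 766.2 / 284.0 = 2.698

FS = 2.70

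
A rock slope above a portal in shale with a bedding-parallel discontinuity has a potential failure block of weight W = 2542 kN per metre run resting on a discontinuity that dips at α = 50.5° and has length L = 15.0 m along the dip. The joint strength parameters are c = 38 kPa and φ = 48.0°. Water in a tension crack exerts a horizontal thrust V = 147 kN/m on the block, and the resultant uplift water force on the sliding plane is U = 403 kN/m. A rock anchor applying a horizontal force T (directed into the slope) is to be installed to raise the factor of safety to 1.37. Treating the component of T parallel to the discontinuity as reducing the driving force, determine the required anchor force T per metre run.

Resolving forces along and normal to the sliding plane, with the horizontal anchor force T adding T·sinα to the effective normal force and T·cosα acting up the plane against the driving force:
FS = [cL + (W cosα − U − V sinα + T sinα) tanφ] / [W sinα + V cosα − T cosα]
Without the anchor: N' = 1100.5 kN/m, driving T_d = 2055.0 kN/m, resisting R = 38·15.0 + 1100.5·tan48.0° = 1792.2 kN/m, FS = 0.87.
Setting FS = 1.37 and solving for T:
1.37·(2055.0 − T cos50.5°) = 1792.2 + T sin50.5°·tan48.0°
T·(sin50.5°·tan48.0° + 1.37·cos50.5°) = 1.37·2055.0 − 1792.2
T·(0.7716·1.1106 + 1.37·0.6361) = 2815.3 − 1792.2 = 1023.1
T·1.7284 = 1023.1
T = 591.9 kN/m

T = 592 kN/m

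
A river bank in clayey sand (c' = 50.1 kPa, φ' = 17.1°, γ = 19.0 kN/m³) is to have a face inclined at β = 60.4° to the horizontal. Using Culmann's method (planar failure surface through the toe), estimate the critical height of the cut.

Culmann's analysis gives the critical failure plane at α_cr = (β + φ')/2 = (60.4 + 17.1)/2 = 38.8°, and the critical height
H_c = (4c'/γ) · sinβ cosφ' / [1 − cos(β − φ')]
    = (4·50.1/19.0) · sin60.4°·cos17.1° / [1 − cos(43.3°)]
    = 10.547 · 0.8695·0.9558 / [1 − 0.7278]
    = 10.547 · 0.8311 / 0.2722
    = 32.20 m

H_c = 32.20 m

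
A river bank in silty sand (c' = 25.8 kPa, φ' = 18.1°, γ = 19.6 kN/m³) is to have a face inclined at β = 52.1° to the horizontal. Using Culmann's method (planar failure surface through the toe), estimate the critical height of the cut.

Culmann's analysis gives the critical failure plane at α_cr = (β + φ')/2 = (52.1 + 18.1)/2 = 35.1°, and the critical height
H_c = (4c'/γ) · sinβ cosφ' / [1 − cos(β − φ')]
    = (4·25.8/19.6) · sin52.1°·cos18.1° / [1 − cos(34.0°)]
    = 5.265 · 0.7891·0.9505 / [1 − 0.8290]
    = 5.265 · 0.7500 / 0.1710
    = 23.10 m

H_c = 23.10 m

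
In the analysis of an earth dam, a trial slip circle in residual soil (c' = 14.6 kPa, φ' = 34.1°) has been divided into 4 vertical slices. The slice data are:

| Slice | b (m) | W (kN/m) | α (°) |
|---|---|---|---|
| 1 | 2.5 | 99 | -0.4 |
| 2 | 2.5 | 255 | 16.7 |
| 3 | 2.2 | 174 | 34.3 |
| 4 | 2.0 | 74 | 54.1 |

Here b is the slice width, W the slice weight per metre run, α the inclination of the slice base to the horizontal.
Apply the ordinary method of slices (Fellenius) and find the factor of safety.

FS = 2.27

Ordinary method of slices: FS = Σ[c'·Δl_i + (W_i cosα_i)·tanφ'] / Σ W_i sinα_i, with Δl_i = b_i / cosα_i.
Slice 1: Δl = 2.5/cos(-0.4°) = 2.500 m; N'_1 = 99·cos(-0.4°) = 99.0; c'Δl = 36.50; W sinα = -0.7
Slice 2: Δl = 2.5/cos16.7° = 2.610 m; N'_2 = 255·cos16.7° = 244.2; c'Δl = 38.11; W sinα = 73.3
Slice 3: Δl = 2.2/cos34.3° = 2.663 m; N'_3 = 174·cos34.3° = 143.7; c'Δl = 38.88; W sinα = 98.1
Slice 4: Δl = 2.0/cos54.1° = 3.411 m; N'_4 = 74·cos54.1° = 43.4; c'Δl = 49.80; W sinα = 59.9
Σc'Δl = 163.3 kN/m; ΣN' = 530.4 kN/m; ΣW sinα = 230.6 kN/m
Resisting = 163.3 + 530.4·tan34.1° = 163.3 + 359.1 = 522.4 kN/m
FS = 522.4 / 230.6 = 2.265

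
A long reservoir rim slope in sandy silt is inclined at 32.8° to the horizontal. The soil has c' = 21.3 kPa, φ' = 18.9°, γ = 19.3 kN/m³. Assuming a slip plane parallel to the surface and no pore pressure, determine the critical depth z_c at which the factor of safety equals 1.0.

Setting FS = 1.00 in FS = [c' + γz cos²β tanφ'] / [γz sinβ cosβ] and solving for z:
z = c' / [γ cosβ (FS·sinβ − cosβ·tanφ')]
  = 21.3 / [19.3·cos32.8°·(1.00·sin32.8° − cos32.8°·tan18.9°)]
  = 21.3 / [19.3·0.8406·(1.00·0.5417 − 0.8406·0.3424)]
  = 21.3 / 4.1193 = 5.171 m

z_c = 5.17 m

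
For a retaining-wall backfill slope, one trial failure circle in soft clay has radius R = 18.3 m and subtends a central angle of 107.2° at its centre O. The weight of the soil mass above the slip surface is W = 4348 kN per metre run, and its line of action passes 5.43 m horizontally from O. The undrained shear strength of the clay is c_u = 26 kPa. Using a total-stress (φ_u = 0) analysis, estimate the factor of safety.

Taking moments about the centre O, the resisting moment is provided by the undrained shear strength acting along the arc:
Arc length L_a = R·θ = 18.3·(107.2°·π/180) = 18.3·1.8710 = 34.24 m
M_R = c_u·L_a·R = 26·34.24·18.3 = 16291.0 kN·m/m
M_D = W·d = 4348·5.43 = 23609.6 kN·m/m
FS = M_R / M_D = 16291.0 / 23609.6 = 0.690

FS = 0.69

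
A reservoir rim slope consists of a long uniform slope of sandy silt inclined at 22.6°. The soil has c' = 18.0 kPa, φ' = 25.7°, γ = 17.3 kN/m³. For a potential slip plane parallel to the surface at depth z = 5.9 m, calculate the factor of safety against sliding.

FS = 1.65

For an infinite slope with a slip plane parallel to the surface (no pore pressure): FS = [c' + γz cos²β tanφ'] / [γz sinβ cosβ].
γz = 17.3·5.9 = 102.07 kN/m²
Numerator = 18.0 + 102.07·cos²22.6°·tan25.7° = 18.0 + 102.07·0.8523·0.4813 = 59.868 kPa
Denominator = 102.07·sin22.6°·cos22.6° = 102.07·0.3843·0.9232 = 36.213 kPa
FS = 59.868 / 36.213 = 1.653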